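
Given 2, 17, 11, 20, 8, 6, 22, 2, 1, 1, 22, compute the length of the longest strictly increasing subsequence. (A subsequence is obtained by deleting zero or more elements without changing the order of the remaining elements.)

4

Let dp[i] be the longest increasing subsequence ending at position i. Then dp = [1, 2, 2, 3, 2, 2, 4, 1, 1, 1, 4].
The maximum is 4; one witness is 2, 17, 20, 22 at positions 1,2,4,7.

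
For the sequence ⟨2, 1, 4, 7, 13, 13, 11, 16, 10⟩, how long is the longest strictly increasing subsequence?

5

Scanning left to right, the best length ending at each element is: 2→1, 1→1, 4→2, 7→3, 13→4, 13→4, 11→4, 16→5, 10→4.
So the longest increasing subsequence has length 5, e.g. 2, 4, 7, 13, 16.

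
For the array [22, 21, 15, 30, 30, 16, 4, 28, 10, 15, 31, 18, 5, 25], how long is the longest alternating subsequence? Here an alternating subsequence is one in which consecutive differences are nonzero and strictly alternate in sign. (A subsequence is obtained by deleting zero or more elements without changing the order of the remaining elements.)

Track the best alternating length ending on an up-step vs a down-step at each position: up/down = 1/1, 1/2, 1/2, 3/1, 3/1, 3/4, 1/4, 5/4, 5/6, 7/6, 7/1, 7/8, 5/8, 9/8.
The maximum over both is 9; one such subsequence is 22, 21, 30, 16, 28, 10, 31, 18, 25.

9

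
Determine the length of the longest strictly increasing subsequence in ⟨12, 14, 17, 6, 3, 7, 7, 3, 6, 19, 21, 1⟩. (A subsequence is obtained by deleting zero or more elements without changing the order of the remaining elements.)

5

Let dp[i] be the longest increasing subsequence ending at position i. Then dp = [1, 2, 3, 1, 1, 2, 2, 1, 2, 4, 5, 1].
The maximum is 5; one witness is 12, 14, 17, 19, 21 at positions 1,2,3,10,11.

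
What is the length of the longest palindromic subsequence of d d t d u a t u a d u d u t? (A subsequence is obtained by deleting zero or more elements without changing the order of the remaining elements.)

One longest palindromic subsequence is tduauaudt (positions 3,4,5,6,8,9,11,12,14); it reads the same forward and backward, and the interval DP gives dp[1][14] = 9.

9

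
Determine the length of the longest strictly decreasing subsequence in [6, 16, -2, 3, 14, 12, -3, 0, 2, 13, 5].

4

Scanning left to right, the best length ending at each element is: 6→1, 16→1, -2→2, 3→2, 14→2, 12→3, -3→4, 0→4, 2→4, 13→3, 5→4.
So the longest decreasing subsequence has length 4, e.g. 16, 14, 12, -3.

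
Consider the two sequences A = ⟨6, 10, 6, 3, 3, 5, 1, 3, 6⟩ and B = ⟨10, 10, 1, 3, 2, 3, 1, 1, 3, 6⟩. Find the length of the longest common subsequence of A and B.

A longest common subsequence is 10, 3, 3, 1, 3, 6 (length 6); the LCS DP confirms no longer common subsequence exists.

6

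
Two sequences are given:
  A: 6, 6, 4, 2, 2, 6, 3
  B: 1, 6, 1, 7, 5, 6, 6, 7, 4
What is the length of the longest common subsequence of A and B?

Backtracking the LCS table gives one alignment: 6 (A1,B6) → 6 (A2,B7) → 4 (A3,B9).
So the longest common subsequence has length 3.

3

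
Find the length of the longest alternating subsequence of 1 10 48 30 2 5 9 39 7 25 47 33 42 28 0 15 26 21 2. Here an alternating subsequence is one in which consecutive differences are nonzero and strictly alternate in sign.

11

A longest alternating subsequence is 1, 10, 2, 9, 7, 47, 33, 42, 0, 26, 21 (positions 1,2,5,7,9,11,12,13,15,17,18); its 10 consecutive differences strictly alternate in sign, and length 11 is optimal.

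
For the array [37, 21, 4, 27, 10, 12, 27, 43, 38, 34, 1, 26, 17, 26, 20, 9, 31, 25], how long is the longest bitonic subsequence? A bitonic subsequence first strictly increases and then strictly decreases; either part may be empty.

10

One longest bitonic subsequence is 4, 10, 12, 27, 43, 38, 34, 26, 20, 9 (positions 3,5,6,7,8,9,10,14,15,16): it rises to 43 then falls. Length 10 is optimal.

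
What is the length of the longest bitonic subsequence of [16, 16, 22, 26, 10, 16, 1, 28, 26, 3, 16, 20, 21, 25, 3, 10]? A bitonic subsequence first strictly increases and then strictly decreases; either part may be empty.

Let inc[i] be the LIS ending at i and dec[i] the longest strictly decreasing subsequence starting at i. inc = [1, 1, 2, 3, 1, 2, 1, 4, 3, 2, 3, 4, 5, 6, 2, 3], dec = [3, 3, 3, 3, 2, 2, 1, 4, 3, 1, 2, 2, 2, 2, 1, 1].
max_i inc[i]+dec[i]−1 = 7, with one witness 16, 22, 26, 28, 26, 25, 10.

7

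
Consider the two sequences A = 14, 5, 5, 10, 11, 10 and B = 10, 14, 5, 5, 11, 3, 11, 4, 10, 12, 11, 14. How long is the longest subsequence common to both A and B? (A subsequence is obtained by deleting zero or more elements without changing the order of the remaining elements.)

Backtracking the LCS table gives one alignment: 14 (A1,B2) → 5 (A2,B3) → 5 (A3,B4) → 10 (A4,B9) → 11 (A5,B11).
So the longest common subsequence has length 5.

5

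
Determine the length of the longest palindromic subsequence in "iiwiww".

One longest palindromic subsequence is www (positions 3,5,6); it reads the same forward and backward, and the interval DP gives dp[1][6] = 3.

3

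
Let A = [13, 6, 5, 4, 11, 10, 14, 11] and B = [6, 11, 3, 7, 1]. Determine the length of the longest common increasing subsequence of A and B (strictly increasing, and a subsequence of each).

2

A longest common strictly increasing subsequence is 6, 11 (length 2); it appears in order in both A and B, and no longer such subsequence exists.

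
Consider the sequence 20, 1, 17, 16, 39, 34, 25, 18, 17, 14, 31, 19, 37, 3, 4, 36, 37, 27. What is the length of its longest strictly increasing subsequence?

6

Let dp[i] be the longest increasing subsequence ending at position i. Then dp = [1, 1, 2, 2, 3, 3, 3, 3, 3, 2, 4, 4, 5, 2, 3, 5, 6, 5].
The maximum is 6; one witness is 1, 17, 25, 31, 36, 37 at positions 2,3,7,11,16,17.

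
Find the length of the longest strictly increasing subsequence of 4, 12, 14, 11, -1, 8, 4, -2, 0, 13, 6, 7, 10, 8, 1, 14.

6

Scanning left to right, the best length ending at each element is: 4→1, 12→2, 14→3, 11→2, -1→1, 8→2, 4→2, -2→1, 0→2, 13→3, 6→3, 7→4, 10→5, 8→5, 1→3, 14→6.
So the longest increasing subsequence has length 6, e.g. -1, 4, 6, 7, 10, 14.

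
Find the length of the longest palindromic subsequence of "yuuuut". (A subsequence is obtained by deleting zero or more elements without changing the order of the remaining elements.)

4

One longest palindromic subsequence is uuuu (positions 2,3,4,5); it reads the same forward and backward, and the interval DP gives dp[1][6] = 4.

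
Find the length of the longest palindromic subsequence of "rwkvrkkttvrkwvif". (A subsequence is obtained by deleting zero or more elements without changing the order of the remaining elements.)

8

Using dp[i][j] = 2 + dp[i+1][j−1] if the ends match, else max(dp[i+1][j], dp[i][j−1]):
dp[1][16] = 8. A witness is wkrttrkw at positions 2,3,5,8,9,11,12,13.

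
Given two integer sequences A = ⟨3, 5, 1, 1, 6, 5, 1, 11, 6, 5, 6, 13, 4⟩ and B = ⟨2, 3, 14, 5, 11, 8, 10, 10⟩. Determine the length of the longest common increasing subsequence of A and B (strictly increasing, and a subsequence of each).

For each value that appears in both, track the longest common increasing run ending there.
The best achievable length is 3; one witness is 3, 5, 11 (A-positions 1,2,8, B-positions 2,4,5).

3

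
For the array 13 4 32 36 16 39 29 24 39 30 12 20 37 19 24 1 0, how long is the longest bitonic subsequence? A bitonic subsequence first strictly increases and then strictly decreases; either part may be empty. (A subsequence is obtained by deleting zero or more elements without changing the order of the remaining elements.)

10

One longest bitonic subsequence is 13, 32, 36, 39, 29, 24, 20, 19, 1, 0 (positions 1,3,4,6,7,8,12,14,16,17): it rises to 39 then falls. Length 10 is optimal.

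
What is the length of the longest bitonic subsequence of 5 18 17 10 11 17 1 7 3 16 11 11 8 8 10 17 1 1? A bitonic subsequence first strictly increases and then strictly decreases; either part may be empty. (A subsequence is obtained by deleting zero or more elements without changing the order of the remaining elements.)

One longest bitonic subsequence is 5, 10, 11, 17, 16, 11, 10, 1 (positions 1,4,5,6,10,12,15,18): it rises to 17 then falls. Length 8 is optimal.

8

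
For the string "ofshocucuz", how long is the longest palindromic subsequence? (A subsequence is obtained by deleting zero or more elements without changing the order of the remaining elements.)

Using dp[i][j] = 2 + dp[i+1][j−1] if the ends match, else max(dp[i+1][j], dp[i][j−1]):
dp[1][10] = 3. A witness is ucu at positions 7,8,9.

3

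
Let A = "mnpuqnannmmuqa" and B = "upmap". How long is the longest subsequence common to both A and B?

3

Backtracking the LCS table gives one alignment: p (A3,B2) → m (A11,B3) → a (A14,B4).
So the longest common subsequence has length 3.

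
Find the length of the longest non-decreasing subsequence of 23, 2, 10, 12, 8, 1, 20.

Let dp[i] be the longest non-decreasing subsequence ending at position i. Then dp = [1, 1, 2, 3, 2, 1, 4].
The maximum is 4; one witness is 2, 10, 12, 20 at positions 2,3,4,7.

4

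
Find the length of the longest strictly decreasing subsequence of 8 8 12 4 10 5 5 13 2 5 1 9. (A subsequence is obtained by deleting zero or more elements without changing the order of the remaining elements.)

One longest decreasing subsequence is 12, 10, 5, 2, 1 (positions 3,5,6,9,11), of length 5; no longer one exists.

5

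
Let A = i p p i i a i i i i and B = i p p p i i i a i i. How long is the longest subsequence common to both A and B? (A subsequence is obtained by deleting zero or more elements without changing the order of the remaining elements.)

A longest common subsequence is ippiiaii (length 8); the LCS DP confirms no longer common subsequence exists.

8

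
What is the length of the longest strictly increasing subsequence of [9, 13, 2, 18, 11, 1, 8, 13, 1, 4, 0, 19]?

4

Let dp[i] be the longest increasing subsequence ending at position i. Then dp = [1, 2, 1, 3, 2, 1, 2, 3, 1, 2, 1, 4].
The maximum is 4; one witness is 9, 13, 18, 19 at positions 1,2,4,12.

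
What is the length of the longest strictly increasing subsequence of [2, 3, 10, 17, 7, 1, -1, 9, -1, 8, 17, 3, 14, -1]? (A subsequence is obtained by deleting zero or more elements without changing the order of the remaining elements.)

5

Scanning left to right, the best length ending at each element is: 2→1, 3→2, 10→3, 17→4, 7→3, 1→1, -1→1, 9→4, -1→1, 8→4, 17→5, 3→2, 14→5, -1→1.
So the longest increasing subsequence has length 5, e.g. 2, 3, 7, 9, 17.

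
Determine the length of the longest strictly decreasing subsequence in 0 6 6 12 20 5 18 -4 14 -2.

Let dp[i] be the longest decreasing subsequence ending at position i. Then dp = [1, 1, 1, 1, 1, 2, 2, 3, 3, 4].
The maximum is 4; one witness is 20, 18, 14, -2 at positions 5,7,9,10.

4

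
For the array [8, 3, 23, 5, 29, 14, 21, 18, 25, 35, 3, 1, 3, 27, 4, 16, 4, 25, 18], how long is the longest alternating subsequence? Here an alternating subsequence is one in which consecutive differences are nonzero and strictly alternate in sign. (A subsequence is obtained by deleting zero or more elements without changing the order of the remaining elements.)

A longest alternating subsequence is 8, 3, 23, 5, 29, 14, 21, 18, 25, 3, 27, 4, 16, 4, 25, 18 (positions 1,2,3,4,5,6,7,8,9,11,14,15,16,17,18,19); its 15 consecutive differences strictly alternate in sign, and length 16 is optimal.

16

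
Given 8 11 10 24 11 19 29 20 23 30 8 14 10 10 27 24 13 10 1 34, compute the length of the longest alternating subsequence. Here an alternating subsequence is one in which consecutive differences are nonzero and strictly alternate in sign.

14

Track the best alternating length ending on an up-step vs a down-step at each position: up/down = 1/1, 2/1, 2/3, 4/1, 4/5, 6/5, 6/1, 6/7, 8/7, 8/1, 1/9, 10/9, 10/11, 10/11, 12/9, 12/13, 12/13, 10/13, 1/13, 14/1.
The maximum over both is 14; one such subsequence is 8, 11, 10, 24, 11, 29, 20, 23, 8, 14, 10, 27, 24, 34.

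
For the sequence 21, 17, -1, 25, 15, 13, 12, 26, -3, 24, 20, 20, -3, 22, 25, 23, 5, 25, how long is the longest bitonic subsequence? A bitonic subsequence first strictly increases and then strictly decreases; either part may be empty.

7

One longest bitonic subsequence is -1, 15, 20, 22, 25, 23, 5 (positions 3,5,11,14,15,16,17): it rises to 25 then falls. Length 7 is optimal.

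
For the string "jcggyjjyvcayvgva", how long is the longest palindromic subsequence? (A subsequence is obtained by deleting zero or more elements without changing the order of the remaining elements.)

One longest palindromic subsequence is gyjjyg (positions 4,5,6,7,12,14); it reads the same forward and backward, and the interval DP gives dp[1][16] = 6.

6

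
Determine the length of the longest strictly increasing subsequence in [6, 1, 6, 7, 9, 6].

Let dp[i] be the longest increasing subsequence ending at position i. Then dp = [1, 1, 2, 3, 4, 2].
The maximum is 4; one witness is 1, 6, 7, 9 at positions 2,3,4,5.

4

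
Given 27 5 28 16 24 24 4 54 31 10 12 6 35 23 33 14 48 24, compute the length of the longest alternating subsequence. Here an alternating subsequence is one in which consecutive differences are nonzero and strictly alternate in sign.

Track the best alternating length ending on an up-step vs a down-step at each position: up/down = 1/1, 1/2, 3/1, 3/4, 5/4, 5/4, 1/6, 7/1, 7/8, 7/8, 9/8, 7/10, 11/8, 11/12, 13/12, 11/14, 15/8, 15/16.
The maximum over both is 16; one such subsequence is 27, 5, 28, 16, 24, 4, 54, 10, 12, 6, 35, 23, 33, 14, 48, 24.

16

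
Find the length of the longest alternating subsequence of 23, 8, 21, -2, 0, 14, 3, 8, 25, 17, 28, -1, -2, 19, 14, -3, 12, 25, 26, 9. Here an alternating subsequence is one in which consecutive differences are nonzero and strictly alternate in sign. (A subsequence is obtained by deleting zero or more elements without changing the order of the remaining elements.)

14

A longest alternating subsequence is 23, 8, 21, -2, 14, 3, 25, 17, 28, -1, 19, -3, 12, 9 (positions 1,2,3,4,6,7,9,10,11,12,14,16,17,20); its 13 consecutive differences strictly alternate in sign, and length 14 is optimal.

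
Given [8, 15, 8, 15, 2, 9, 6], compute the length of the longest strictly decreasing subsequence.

3

One longest decreasing subsequence is 15, 8, 2 (positions 2,3,5), of length 3; no longer one exists.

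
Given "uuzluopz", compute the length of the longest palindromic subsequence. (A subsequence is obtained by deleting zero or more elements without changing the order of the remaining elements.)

3

One longest palindromic subsequence is zpz (positions 3,7,8); it reads the same forward and backward, and the interval DP gives dp[1][8] = 3.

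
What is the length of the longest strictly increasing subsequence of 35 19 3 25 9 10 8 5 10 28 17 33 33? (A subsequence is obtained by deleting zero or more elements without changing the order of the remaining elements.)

One longest increasing subsequence is 3, 9, 10, 28, 33 (positions 3,5,6,10,12), of length 5; no longer one exists.

5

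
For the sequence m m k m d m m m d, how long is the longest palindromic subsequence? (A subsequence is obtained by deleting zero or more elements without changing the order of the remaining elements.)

7

One longest palindromic subsequence is mmmdmmm (positions 1,2,4,5,6,7,8); it reads the same forward and backward, and the interval DP gives dp[1][9] = 7.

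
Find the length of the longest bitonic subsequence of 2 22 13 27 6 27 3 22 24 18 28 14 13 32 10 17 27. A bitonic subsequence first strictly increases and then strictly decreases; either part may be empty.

8

One longest bitonic subsequence is 2, 22, 27, 24, 18, 14, 13, 10 (positions 1,2,4,9,10,12,13,15): it rises to 27 then falls. Length 8 is optimal.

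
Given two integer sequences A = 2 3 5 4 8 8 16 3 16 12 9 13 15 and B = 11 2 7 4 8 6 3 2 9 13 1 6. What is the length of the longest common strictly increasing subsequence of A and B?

5

A longest common strictly increasing subsequence is 2, 4, 8, 9, 13 (length 5); it appears in order in both A and B, and no longer such subsequence exists.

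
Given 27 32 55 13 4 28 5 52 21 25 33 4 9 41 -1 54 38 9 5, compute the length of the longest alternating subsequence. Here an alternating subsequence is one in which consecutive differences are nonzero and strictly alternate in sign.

Track the best alternating length ending on an up-step vs a down-step at each position: up/down = 1/1, 2/1, 2/1, 1/3, 1/3, 4/3, 4/5, 6/3, 6/7, 8/7, 8/7, 1/9, 10/9, 10/7, 1/11, 12/3, 12/13, 12/13, 12/13.
The maximum over both is 13; one such subsequence is 27, 32, 13, 28, 5, 52, 21, 25, 4, 9, -1, 54, 38.

13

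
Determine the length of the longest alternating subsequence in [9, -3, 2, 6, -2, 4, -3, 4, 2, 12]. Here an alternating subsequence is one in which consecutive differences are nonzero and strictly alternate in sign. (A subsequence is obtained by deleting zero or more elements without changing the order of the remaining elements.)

A longest alternating subsequence is 9, -3, 2, -2, 4, -3, 4, 2, 12 (positions 1,2,3,5,6,7,8,9,10); its 8 consecutive differences strictly alternate in sign, and length 9 is optimal.

9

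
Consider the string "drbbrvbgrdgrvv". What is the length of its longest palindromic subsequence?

One longest palindromic subsequence is drbvbrd (positions 1,2,4,6,7,9,10); it reads the same forward and backward, and the interval DP gives dp[1][14] = 7.

7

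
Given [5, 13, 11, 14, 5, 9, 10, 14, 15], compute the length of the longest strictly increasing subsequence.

Let dp[i] be the longest increasing subsequence ending at position i. Then dp = [1, 2, 2, 3, 1, 2, 3, 4, 5].
The maximum is 5; one witness is 5, 9, 10, 14, 15 at positions 1,6,7,8,9.

5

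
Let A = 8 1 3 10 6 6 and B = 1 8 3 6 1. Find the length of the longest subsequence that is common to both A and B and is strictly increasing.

A longest common strictly increasing subsequence is 1, 3, 6 (length 3); it appears in order in both A and B, and no longer such subsequence exists.

3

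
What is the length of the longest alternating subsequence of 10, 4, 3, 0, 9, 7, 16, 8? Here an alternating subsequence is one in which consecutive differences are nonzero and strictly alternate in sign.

6

Track the best alternating length ending on an up-step vs a down-step at each position: up/down = 1/1, 1/2, 1/2, 1/2, 3/2, 3/4, 5/1, 5/6.
The maximum over both is 6; one such subsequence is 10, 4, 9, 7, 16, 8.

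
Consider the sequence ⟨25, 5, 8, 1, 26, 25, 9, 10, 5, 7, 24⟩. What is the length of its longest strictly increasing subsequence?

5

One longest increasing subsequence is 5, 8, 9, 10, 24 (positions 2,3,7,8,11), of length 5; no longer one exists.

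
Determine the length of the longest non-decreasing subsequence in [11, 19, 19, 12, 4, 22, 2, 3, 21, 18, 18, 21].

Scanning left to right, the best length ending at each element is: 11→1, 19→2, 19→3, 12→2, 4→1, 22→4, 2→1, 3→2, 21→4, 18→3, 18→4, 21→5.
So the longest non-decreasing subsequence has length 5, e.g. 11, 19, 19, 21, 21.

5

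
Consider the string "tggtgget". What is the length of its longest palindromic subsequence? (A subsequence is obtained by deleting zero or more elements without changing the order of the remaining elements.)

One longest palindromic subsequence is tggtggt (positions 1,2,3,4,5,6,8); it reads the same forward and backward, and the interval DP gives dp[1][8] = 7.

7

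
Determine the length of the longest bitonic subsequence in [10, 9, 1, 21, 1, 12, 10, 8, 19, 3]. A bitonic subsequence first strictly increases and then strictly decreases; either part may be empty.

Let inc[i] be the LIS ending at i and dec[i] the longest strictly decreasing subsequence starting at i. inc = [1, 1, 1, 2, 1, 2, 2, 2, 3, 2], dec = [4, 3, 1, 5, 1, 4, 3, 2, 2, 1].
max_i inc[i]+dec[i]−1 = 6, with one witness 10, 21, 12, 10, 8, 3.

6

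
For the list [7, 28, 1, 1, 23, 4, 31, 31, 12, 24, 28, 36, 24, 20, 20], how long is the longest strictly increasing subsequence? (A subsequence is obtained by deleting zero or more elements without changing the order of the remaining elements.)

Let dp[i] be the longest increasing subsequence ending at position i. Then dp = [1, 2, 1, 1, 2, 2, 3, 3, 3, 4, 5, 6, 4, 4, 4].
The maximum is 6; one witness is 1, 4, 12, 24, 28, 36 at positions 3,6,9,10,11,12.

6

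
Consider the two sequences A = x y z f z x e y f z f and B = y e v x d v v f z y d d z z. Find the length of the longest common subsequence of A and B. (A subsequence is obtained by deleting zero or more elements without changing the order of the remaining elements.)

Backtracking the LCS table gives one alignment: x (A1,B4) → f (A4,B8) → z (A5,B9) → y (A8,B10) → z (A10,B14).
So the longest common subsequence has length 5.

5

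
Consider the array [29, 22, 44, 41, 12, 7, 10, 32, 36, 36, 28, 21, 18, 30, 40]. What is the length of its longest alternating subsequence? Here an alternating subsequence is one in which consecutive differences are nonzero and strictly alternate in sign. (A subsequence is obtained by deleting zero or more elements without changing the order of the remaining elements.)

Track the best alternating length ending on an up-step vs a down-step at each position: up/down = 1/1, 1/2, 3/1, 3/4, 1/4, 1/4, 5/4, 5/4, 5/4, 5/4, 5/6, 5/6, 5/6, 7/6, 7/4.
The maximum over both is 7; one such subsequence is 29, 22, 44, 12, 32, 28, 30.

7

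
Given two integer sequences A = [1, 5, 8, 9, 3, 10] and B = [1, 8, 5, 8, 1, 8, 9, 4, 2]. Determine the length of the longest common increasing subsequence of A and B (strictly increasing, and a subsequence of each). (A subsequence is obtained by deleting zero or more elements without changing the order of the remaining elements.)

4

For each value that appears in both, track the longest common increasing run ending there.
The best achievable length is 4; one witness is 1, 5, 8, 9 (A-positions 1,2,3,4, B-positions 1,3,4,7).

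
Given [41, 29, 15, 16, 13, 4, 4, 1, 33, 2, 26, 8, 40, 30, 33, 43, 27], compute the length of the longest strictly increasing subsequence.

6

One longest increasing subsequence is 15, 16, 26, 30, 33, 43 (positions 3,4,11,14,15,16), of length 6; no longer one exists.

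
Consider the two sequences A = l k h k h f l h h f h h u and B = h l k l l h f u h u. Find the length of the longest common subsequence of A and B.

Backtracking the LCS table gives one alignment: l (A1,B2) → k (A2,B3) → l (A7,B5) → h (A9,B6) → f (A10,B7) → h (A12,B9) → u (A13,B10).
So the longest common subsequence has length 7.

7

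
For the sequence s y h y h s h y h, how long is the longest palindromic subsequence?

Using dp[i][j] = 2 + dp[i+1][j−1] if the ends match, else max(dp[i+1][j], dp[i][j−1]):
dp[1][9] = 7. A witness is hyhshyh at positions 3,4,5,6,7,8,9.

7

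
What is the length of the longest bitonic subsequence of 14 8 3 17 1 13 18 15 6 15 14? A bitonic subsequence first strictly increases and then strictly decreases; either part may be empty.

5

One longest bitonic subsequence is 14, 17, 18, 15, 14 (positions 1,4,7,10,11): it rises to 18 then falls. Length 5 is optimal.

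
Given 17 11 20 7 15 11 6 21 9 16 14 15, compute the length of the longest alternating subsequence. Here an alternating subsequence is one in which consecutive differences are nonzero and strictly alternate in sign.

11

Track the best alternating length ending on an up-step vs a down-step at each position: up/down = 1/1, 1/2, 3/1, 1/4, 5/4, 5/6, 1/6, 7/1, 7/8, 9/8, 9/10, 11/10.
The maximum over both is 11; one such subsequence is 17, 11, 20, 7, 15, 11, 21, 9, 16, 14, 15.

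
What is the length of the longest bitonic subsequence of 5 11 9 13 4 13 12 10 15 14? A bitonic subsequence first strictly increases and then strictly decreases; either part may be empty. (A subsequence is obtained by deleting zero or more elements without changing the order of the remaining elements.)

5

Let inc[i] be the LIS ending at i and dec[i] the longest strictly decreasing subsequence starting at i. inc = [1, 2, 2, 3, 1, 3, 3, 3, 4, 4], dec = [2, 3, 2, 3, 1, 3, 2, 1, 2, 1].
max_i inc[i]+dec[i]−1 = 5, with one witness 5, 11, 13, 12, 10.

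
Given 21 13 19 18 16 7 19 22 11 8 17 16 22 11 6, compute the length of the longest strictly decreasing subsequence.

One longest decreasing subsequence is 21, 19, 18, 16, 11, 8, 6 (positions 1,3,4,5,9,10,15), of length 7; no longer one exists.

7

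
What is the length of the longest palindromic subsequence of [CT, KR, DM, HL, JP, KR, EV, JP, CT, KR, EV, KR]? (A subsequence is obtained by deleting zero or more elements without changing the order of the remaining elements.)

One longest palindromic subsequence is KR EV KR EV KR (positions 2,7,10,11,12); it reads the same forward and backward, and the interval DP gives dp[1][12] = 5.

5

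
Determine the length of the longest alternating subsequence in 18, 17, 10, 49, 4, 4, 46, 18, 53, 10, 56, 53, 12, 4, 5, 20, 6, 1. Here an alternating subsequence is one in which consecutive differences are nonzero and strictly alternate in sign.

A longest alternating subsequence is 18, 17, 49, 4, 46, 18, 53, 10, 56, 12, 20, 6 (positions 1,2,4,5,7,8,9,10,11,13,16,17); its 11 consecutive differences strictly alternate in sign, and length 12 is optimal.

12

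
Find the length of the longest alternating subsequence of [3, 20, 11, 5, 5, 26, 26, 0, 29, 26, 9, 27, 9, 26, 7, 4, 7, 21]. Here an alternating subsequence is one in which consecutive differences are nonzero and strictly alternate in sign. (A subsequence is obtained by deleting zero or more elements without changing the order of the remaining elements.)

12

Track the best alternating length ending on an up-step vs a down-step at each position: up/down = 1/1, 2/1, 2/3, 2/3, 2/3, 4/1, 4/1, 1/5, 6/1, 6/7, 6/7, 8/7, 6/9, 10/9, 6/11, 6/11, 12/11, 12/11.
The maximum over both is 12; one such subsequence is 3, 20, 11, 26, 0, 29, 26, 27, 9, 26, 4, 7.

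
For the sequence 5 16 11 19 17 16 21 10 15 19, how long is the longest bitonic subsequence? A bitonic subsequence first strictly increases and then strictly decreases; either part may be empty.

Let inc[i] be the LIS ending at i and dec[i] the longest strictly decreasing subsequence starting at i. inc = [1, 2, 2, 3, 3, 3, 4, 2, 3, 4], dec = [1, 3, 2, 4, 3, 2, 2, 1, 1, 1].
max_i inc[i]+dec[i]−1 = 6, with one witness 5, 16, 19, 17, 16, 15.

6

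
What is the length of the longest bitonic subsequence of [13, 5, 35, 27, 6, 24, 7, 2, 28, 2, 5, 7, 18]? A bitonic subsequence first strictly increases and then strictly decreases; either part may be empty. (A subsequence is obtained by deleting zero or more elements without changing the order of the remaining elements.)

6

Let inc[i] be the LIS ending at i and dec[i] the longest strictly decreasing subsequence starting at i. inc = [1, 1, 2, 2, 2, 3, 3, 1, 4, 1, 2, 3, 4], dec = [3, 2, 5, 4, 2, 3, 2, 1, 2, 1, 1, 1, 1].
max_i inc[i]+dec[i]−1 = 6, with one witness 13, 35, 27, 24, 7, 5.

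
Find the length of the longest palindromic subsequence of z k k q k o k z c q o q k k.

Using dp[i][j] = 2 + dp[i+1][j−1] if the ends match, else max(dp[i+1][j], dp[i][j−1]):
dp[1][14] = 9. A witness is kkqoqoqkk at positions 2,3,4,6,10,11,12,13,14.

9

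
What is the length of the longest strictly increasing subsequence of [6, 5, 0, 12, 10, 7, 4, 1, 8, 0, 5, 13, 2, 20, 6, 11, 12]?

Let dp[i] be the longest increasing subsequence ending at position i. Then dp = [1, 1, 1, 2, 2, 2, 2, 2, 3, 1, 3, 4, 3, 5, 4, 5, 6].
The maximum is 6; one witness is 0, 4, 5, 6, 11, 12 at positions 3,7,11,15,16,17.

6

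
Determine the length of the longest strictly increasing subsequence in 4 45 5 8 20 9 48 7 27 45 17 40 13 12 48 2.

7

Scanning left to right, the best length ending at each element is: 4→1, 45→2, 5→2, 8→3, 20→4, 9→4, 48→5, 7→3, 27→5, 45→6, 17→5, 40→6, 13→5, 12→5, 48→7, 2→1.
So the longest increasing subsequence has length 7, e.g. 4, 5, 8, 20, 27, 45, 48.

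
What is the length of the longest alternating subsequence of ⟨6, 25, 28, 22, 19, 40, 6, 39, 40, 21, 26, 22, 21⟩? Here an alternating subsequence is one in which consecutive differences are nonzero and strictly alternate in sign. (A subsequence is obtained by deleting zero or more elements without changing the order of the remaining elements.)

9

A longest alternating subsequence is 6, 25, 22, 40, 6, 39, 21, 26, 22 (positions 1,2,4,6,7,8,10,11,12); its 8 consecutive differences strictly alternate in sign, and length 9 is optimal.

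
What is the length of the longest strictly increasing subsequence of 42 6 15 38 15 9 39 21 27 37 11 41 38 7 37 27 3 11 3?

One longest increasing subsequence is 6, 15, 21, 27, 37, 41 (positions 2,3,8,9,10,12), of length 6; no longer one exists.

6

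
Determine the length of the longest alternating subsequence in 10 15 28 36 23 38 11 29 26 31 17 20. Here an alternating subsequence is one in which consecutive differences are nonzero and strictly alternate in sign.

A longest alternating subsequence is 10, 28, 23, 38, 11, 29, 26, 31, 17, 20 (positions 1,3,5,6,7,8,9,10,11,12); its 9 consecutive differences strictly alternate in sign, and length 10 is optimal.

10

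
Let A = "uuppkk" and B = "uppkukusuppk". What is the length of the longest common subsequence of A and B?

A longest common subsequence is uuppk (length 5); the LCS DP confirms no longer common subsequence exists.

5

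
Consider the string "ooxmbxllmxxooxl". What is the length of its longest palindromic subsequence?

Using dp[i][j] = 2 + dp[i+1][j−1] if the ends match, else max(dp[i+1][j], dp[i][j−1]):
dp[1][15] = 10. A witness is ooxxllxxoo at positions 1,2,3,6,7,8,10,11,12,13.

10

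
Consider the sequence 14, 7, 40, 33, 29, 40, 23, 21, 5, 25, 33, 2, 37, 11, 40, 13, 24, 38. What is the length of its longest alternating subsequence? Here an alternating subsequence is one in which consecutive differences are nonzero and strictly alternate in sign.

13

Track the best alternating length ending on an up-step vs a down-step at each position: up/down = 1/1, 1/2, 3/1, 3/4, 3/4, 5/1, 3/6, 3/6, 1/6, 7/6, 7/6, 1/8, 9/6, 9/10, 11/1, 11/12, 13/12, 13/12.
The maximum over both is 13; one such subsequence is 14, 7, 40, 33, 40, 23, 25, 2, 37, 11, 40, 13, 24.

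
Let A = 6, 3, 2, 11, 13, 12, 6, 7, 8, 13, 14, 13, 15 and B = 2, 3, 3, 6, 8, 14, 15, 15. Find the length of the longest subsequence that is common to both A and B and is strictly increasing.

5

For each value that appears in both, track the longest common increasing run ending there.
The best achievable length is 5; one witness is 2, 6, 8, 14, 15 (A-positions 3,7,9,11,13, B-positions 1,4,5,6,7).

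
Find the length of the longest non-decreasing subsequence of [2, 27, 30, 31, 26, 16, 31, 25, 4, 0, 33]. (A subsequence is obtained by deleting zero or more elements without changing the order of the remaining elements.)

6

Let dp[i] be the longest non-decreasing subsequence ending at position i. Then dp = [1, 2, 3, 4, 2, 2, 5, 3, 2, 1, 6].
The maximum is 6; one witness is 2, 27, 30, 31, 31, 33 at positions 1,2,3,4,7,11.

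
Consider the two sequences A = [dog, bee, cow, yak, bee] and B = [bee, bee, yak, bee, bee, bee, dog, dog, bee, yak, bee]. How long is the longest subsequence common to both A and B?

Backtracking the LCS table gives one alignment: dog (A1,B8) → bee (A2,B9) → yak (A4,B10) → bee (A5,B11).
So the longest common subsequence has length 4.

4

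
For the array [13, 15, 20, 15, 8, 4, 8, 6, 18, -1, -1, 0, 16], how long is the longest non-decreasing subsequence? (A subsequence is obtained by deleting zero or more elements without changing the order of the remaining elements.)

4

Let dp[i] be the longest non-decreasing subsequence ending at position i. Then dp = [1, 2, 3, 3, 1, 1, 2, 2, 4, 1, 2, 3, 4].
The maximum is 4; one witness is 13, 15, 15, 18 at positions 1,2,4,9.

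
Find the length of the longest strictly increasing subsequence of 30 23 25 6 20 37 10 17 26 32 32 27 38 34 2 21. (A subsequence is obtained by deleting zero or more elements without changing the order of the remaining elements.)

6

One longest increasing subsequence is 6, 10, 17, 26, 32, 38 (positions 4,7,8,9,10,13), of length 6; no longer one exists.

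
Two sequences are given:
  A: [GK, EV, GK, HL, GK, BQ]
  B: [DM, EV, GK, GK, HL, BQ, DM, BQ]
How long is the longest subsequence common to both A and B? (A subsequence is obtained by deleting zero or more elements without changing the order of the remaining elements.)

Backtracking the LCS table gives one alignment: GK (A1,B3) → GK (A3,B4) → HL (A4,B5) → BQ (A6,B8).
So the longest common subsequence has length 4.

4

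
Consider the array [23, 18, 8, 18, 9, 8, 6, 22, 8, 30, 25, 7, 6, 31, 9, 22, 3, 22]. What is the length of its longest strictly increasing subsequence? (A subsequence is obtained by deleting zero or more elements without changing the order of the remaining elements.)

One longest increasing subsequence is 8, 18, 22, 30, 31 (positions 3,4,8,10,14), of length 5; no longer one exists.

5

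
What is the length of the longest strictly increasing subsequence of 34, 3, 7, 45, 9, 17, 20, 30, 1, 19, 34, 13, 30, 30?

7

Let dp[i] be the longest increasing subsequence ending at position i. Then dp = [1, 1, 2, 3, 3, 4, 5, 6, 1, 5, 7, 4, 6, 6].
The maximum is 7; one witness is 3, 7, 9, 17, 20, 30, 34 at positions 2,3,5,6,7,8,11.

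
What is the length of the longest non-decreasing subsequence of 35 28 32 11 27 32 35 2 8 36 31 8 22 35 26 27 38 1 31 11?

7

Scanning left to right, the best length ending at each element is: 35→1, 28→1, 32→2, 11→1, 27→2, 32→3, 35→4, 2→1, 8→2, 36→5, 31→3, 8→3, 22→4, 35→5, 26→5, 27→6, 38→7, 1→1, 31→7, 11→4.
So the longest non-decreasing subsequence has length 7, e.g. 2, 8, 8, 22, 26, 27, 38.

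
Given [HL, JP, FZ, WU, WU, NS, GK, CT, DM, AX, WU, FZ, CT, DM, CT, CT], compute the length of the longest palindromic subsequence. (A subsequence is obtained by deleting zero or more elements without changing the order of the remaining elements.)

5

One longest palindromic subsequence is CT CT DM CT CT (positions 8,13,14,15,16); it reads the same forward and backward, and the interval DP gives dp[1][16] = 5.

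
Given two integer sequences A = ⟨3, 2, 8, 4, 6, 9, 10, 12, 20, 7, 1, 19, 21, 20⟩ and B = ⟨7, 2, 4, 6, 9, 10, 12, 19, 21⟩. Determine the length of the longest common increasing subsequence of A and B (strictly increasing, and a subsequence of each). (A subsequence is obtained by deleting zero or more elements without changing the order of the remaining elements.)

A longest common strictly increasing subsequence is 2, 4, 6, 9, 10, 12, 19, 21 (length 8); it appears in order in both A and B, and no longer such subsequence exists.

8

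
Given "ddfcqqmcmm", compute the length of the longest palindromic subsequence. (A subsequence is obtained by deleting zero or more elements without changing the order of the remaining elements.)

Using dp[i][j] = 2 + dp[i+1][j−1] if the ends match, else max(dp[i+1][j], dp[i][j−1]):
dp[1][10] = 4. A witness is cqqc at positions 4,5,6,8.

4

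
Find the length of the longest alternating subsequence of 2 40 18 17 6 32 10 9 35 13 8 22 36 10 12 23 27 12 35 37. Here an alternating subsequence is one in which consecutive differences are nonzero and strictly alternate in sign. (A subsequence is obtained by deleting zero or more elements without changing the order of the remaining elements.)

12

A longest alternating subsequence is 2, 40, 18, 32, 10, 35, 13, 22, 10, 23, 12, 35 (positions 1,2,3,6,7,9,10,12,14,16,18,19); its 11 consecutive differences strictly alternate in sign, and length 12 is optimal.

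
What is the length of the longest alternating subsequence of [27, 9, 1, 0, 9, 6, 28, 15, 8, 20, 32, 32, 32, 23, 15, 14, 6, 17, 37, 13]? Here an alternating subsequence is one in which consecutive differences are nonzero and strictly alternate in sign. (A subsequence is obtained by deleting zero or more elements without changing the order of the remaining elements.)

A longest alternating subsequence is 27, 1, 9, 6, 28, 15, 20, 15, 17, 13 (positions 1,3,5,6,7,8,10,15,18,20); its 9 consecutive differences strictly alternate in sign, and length 10 is optimal.

10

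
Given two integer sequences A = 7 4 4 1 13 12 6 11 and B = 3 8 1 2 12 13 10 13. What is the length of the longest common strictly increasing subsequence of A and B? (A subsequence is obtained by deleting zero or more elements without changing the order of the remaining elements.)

2

For each value that appears in both, track the longest common increasing run ending there.
The best achievable length is 2; one witness is 1, 12 (A-positions 4,6, B-positions 3,5).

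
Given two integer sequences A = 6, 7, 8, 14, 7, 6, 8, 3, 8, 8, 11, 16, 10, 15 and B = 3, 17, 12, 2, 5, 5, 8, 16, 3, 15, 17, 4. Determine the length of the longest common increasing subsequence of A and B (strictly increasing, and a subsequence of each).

For each value that appears in both, track the longest common increasing run ending there.
The best achievable length is 3; one witness is 3, 8, 16 (A-positions 8,9,12, B-positions 1,7,8).

3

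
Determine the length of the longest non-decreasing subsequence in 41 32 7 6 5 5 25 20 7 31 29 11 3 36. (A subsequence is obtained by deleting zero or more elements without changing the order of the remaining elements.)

5

Scanning left to right, the best length ending at each element is: 41→1, 32→1, 7→1, 6→1, 5→1, 5→2, 25→3, 20→3, 7→3, 31→4, 29→4, 11→4, 3→1, 36→5.
So the longest non-decreasing subsequence has length 5, e.g. 5, 5, 25, 31, 36.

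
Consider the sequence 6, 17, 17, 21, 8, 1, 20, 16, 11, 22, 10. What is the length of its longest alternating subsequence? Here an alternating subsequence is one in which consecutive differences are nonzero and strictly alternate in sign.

7

A longest alternating subsequence is 6, 17, 8, 20, 16, 22, 10 (positions 1,2,5,7,8,10,11); its 6 consecutive differences strictly alternate in sign, and length 7 is optimal.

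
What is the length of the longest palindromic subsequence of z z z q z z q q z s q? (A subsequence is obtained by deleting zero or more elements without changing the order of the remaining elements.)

One longest palindromic subsequence is zzzqzzz (positions 1,2,3,4,5,6,9); it reads the same forward and backward, and the interval DP gives dp[1][11] = 7.

7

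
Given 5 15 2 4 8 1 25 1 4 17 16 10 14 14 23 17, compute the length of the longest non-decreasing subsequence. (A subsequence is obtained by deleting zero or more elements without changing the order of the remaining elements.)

7

Scanning left to right, the best length ending at each element is: 5→1, 15→2, 2→1, 4→2, 8→3, 1→1, 25→4, 1→2, 4→3, 17→4, 16→4, 10→4, 14→5, 14→6, 23→7, 17→7.
So the longest non-decreasing subsequence has length 7, e.g. 2, 4, 8, 10, 14, 14, 23.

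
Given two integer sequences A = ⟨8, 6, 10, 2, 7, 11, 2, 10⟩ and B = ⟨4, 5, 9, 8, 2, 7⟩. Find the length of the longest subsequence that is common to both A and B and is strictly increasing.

A longest common strictly increasing subsequence is 2, 7 (length 2); it appears in order in both A and B, and no longer such subsequence exists.

2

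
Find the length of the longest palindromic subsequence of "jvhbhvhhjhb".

Using dp[i][j] = 2 + dp[i+1][j−1] if the ends match, else max(dp[i+1][j], dp[i][j−1]):
dp[1][11] = 7. A witness is jhhvhhj at positions 1,3,5,6,7,8,9.

7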